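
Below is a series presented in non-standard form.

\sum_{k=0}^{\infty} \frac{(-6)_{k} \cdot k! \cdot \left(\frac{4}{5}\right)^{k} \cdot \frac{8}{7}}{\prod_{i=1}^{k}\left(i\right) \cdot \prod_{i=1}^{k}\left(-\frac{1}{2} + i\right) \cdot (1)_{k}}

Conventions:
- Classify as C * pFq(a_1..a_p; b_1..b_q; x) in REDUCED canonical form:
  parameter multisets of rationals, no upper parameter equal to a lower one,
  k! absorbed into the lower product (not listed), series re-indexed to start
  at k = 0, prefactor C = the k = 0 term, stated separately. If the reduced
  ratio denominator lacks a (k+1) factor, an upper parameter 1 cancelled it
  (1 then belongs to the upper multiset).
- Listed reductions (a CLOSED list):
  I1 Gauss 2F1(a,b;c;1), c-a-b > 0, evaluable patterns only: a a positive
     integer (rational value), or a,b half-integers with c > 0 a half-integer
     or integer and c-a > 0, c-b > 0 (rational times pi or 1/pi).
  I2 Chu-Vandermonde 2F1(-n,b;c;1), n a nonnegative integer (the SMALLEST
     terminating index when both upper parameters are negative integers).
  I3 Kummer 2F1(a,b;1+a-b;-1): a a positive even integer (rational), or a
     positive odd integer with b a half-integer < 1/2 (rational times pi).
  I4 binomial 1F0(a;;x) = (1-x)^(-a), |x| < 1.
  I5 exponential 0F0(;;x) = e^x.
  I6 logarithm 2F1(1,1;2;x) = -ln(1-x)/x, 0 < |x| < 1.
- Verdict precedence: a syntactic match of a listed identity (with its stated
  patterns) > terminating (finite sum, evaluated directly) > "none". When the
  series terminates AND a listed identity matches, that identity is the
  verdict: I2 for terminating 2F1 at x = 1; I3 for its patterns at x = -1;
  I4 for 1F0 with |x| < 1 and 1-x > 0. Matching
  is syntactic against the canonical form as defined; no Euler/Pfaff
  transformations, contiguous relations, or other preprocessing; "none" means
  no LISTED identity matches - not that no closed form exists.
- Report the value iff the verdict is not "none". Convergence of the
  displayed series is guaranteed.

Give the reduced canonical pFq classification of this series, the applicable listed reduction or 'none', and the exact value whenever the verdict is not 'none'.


The tell: with t_0 = \frac{8}{7}, the parameter 1 appears in both the upper and lower lists and cancels.
Consecutive-term ratio: r(k) = \frac{4}{5} * (k-6) / [(k+\frac{1}{2}) (k+1)] - rational in k, leading ratio \frac{4}{5}; with t_0 = \frac{8}{7}, classification follows.

At argument \frac{4}{5}: a 1F1 with upper {-6}, lower {\frac{1}{2}}, scaled by C = \frac{8}{7}. Verdict: terminating. (-6)_k vanishes past k = 6, leaving a 7-term sum, computed directly. Value: -\frac{506843368}{1136953125}.


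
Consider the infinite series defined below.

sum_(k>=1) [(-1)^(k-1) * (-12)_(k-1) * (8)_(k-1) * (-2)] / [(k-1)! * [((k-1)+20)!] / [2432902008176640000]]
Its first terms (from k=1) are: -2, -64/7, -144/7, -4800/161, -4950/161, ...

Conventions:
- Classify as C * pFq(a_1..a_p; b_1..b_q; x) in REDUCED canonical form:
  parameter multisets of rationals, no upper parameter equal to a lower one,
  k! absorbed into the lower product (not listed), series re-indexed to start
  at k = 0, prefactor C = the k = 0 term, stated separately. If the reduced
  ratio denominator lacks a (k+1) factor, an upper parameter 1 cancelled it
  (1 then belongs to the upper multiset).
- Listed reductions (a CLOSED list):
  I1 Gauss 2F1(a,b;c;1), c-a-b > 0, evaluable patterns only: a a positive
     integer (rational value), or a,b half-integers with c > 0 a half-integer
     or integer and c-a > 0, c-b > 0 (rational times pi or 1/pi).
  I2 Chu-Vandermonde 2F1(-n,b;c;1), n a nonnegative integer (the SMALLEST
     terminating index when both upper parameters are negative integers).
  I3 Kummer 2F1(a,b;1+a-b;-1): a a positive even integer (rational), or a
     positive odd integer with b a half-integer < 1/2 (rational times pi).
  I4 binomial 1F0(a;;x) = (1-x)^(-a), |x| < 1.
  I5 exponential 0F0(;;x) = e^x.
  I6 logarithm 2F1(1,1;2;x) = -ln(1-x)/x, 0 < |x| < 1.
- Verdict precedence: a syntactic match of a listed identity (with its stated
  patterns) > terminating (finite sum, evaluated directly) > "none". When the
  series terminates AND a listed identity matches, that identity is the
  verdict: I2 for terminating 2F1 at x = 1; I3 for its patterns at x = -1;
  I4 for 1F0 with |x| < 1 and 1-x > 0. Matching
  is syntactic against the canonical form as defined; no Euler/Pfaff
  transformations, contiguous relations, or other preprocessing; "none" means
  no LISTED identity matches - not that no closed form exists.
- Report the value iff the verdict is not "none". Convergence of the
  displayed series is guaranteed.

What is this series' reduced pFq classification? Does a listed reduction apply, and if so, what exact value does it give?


With C = -2: the canonical form is 2F1(-12, 8; 21; -1). Verdict (x = -1): the Kummer evaluation I3 applies (x = -1; c = 21 equals 1+a-b for upper {-12, 8}: listed pattern). Hence: -969/7.

First insight: x = (-1) and the denominator's factorial ratio (C = -2) is a lower Pochhammer.
Adjacent-term ratio: r(k) = (-1) * (k-12) (k+8) / [(k+21) (k+1)] ; factor over Q: parameters, x = (-1), and C = -2.


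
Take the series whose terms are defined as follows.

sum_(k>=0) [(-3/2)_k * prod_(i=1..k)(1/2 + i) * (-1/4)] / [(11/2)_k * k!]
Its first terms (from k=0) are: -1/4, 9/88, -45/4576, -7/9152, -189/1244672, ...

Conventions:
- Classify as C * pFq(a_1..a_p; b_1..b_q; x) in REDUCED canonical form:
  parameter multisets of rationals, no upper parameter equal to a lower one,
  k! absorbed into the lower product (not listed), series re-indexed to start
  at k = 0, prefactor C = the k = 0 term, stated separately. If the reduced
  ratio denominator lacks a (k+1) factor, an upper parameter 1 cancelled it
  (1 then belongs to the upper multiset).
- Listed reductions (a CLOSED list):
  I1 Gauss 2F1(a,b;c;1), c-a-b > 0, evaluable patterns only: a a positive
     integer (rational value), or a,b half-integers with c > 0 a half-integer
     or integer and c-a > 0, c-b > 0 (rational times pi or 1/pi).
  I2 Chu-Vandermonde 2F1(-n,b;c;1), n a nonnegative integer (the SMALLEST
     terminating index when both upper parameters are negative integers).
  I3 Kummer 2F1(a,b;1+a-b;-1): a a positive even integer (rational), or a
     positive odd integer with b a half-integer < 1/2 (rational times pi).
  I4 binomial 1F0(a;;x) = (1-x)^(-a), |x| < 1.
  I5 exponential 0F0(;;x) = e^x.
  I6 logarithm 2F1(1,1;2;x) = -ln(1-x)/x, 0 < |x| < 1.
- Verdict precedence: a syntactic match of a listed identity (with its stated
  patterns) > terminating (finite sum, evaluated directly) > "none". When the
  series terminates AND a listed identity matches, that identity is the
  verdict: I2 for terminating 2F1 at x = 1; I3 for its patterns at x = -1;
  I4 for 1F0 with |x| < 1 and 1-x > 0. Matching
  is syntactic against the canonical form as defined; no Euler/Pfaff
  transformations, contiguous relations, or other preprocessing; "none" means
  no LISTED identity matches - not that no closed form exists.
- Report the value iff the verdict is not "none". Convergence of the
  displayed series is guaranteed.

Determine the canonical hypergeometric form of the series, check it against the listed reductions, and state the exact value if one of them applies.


Prefactor -1/4, argument 1: 2F1 with upper {-3/2, 3/2} over lower {11/2}. Verdict: the half-integer Gauss pattern (I1) matches (x = 1; upper {-3/2, 3/2} half-integers, c = 11/2 in the evaluable pattern). Sum: (-6615/131072) * pi.

The tell: x = 1 and the running product (C = -1/4) telescopes to a rising factorial.
Term ratio: r(k) = 1 * (k-3/2) (k+3/2) / [(k+11/2) (k+1)] - rational in k. x = 1; t_0 = -1/4; negate the roots.


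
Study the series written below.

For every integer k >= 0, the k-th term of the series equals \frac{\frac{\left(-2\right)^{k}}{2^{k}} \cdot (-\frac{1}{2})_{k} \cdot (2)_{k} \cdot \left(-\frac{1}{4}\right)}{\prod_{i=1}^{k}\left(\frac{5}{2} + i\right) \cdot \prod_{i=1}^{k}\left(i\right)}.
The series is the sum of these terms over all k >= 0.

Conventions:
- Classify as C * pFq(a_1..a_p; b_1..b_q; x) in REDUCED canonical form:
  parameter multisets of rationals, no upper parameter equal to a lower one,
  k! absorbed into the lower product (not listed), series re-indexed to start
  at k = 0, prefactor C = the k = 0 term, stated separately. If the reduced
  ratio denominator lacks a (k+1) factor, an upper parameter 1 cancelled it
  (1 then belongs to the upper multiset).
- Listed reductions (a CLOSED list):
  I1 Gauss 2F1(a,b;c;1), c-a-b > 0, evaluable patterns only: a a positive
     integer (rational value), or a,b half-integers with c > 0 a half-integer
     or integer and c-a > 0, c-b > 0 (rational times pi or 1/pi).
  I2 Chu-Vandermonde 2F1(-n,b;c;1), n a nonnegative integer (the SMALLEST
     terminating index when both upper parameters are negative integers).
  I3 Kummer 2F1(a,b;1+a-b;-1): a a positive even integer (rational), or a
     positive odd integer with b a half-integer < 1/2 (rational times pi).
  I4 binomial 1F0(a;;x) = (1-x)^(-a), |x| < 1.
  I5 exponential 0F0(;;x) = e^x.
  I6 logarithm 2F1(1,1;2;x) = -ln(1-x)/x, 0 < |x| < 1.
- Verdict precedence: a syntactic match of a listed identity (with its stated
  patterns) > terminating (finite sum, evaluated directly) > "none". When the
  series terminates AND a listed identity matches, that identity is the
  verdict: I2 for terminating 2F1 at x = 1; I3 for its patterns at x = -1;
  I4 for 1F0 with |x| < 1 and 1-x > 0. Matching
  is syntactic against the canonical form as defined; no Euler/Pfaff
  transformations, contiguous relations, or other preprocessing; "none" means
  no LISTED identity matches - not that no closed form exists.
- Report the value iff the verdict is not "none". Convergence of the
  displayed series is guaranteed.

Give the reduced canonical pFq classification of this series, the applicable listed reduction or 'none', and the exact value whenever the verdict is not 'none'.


The series (x = -1) is 2F1: upper {-\frac{1}{2}, 2}, lower {\frac{7}{2}}, prefactor -\frac{1}{4}. Verdict at x = -1: Kummer's theorem (I3) matches (x = -1; c = \frac{7}{2} equals 1+a-b for upper {-\frac{1}{2}, 2}: listed pattern). Exact value: -\frac{5}{16}.

Structural cue: x = -1 and the product of the first k integers (C = -1/4, x = -1) is k!.
Adjacent-term ratio: r(k) = -1 * (k-\frac{1}{2}) (k+2) / [(k+\frac{7}{2}) (k+1)] - poly over poly, x = -1 from leading terms; C = -\frac{1}{4} at k = 0.


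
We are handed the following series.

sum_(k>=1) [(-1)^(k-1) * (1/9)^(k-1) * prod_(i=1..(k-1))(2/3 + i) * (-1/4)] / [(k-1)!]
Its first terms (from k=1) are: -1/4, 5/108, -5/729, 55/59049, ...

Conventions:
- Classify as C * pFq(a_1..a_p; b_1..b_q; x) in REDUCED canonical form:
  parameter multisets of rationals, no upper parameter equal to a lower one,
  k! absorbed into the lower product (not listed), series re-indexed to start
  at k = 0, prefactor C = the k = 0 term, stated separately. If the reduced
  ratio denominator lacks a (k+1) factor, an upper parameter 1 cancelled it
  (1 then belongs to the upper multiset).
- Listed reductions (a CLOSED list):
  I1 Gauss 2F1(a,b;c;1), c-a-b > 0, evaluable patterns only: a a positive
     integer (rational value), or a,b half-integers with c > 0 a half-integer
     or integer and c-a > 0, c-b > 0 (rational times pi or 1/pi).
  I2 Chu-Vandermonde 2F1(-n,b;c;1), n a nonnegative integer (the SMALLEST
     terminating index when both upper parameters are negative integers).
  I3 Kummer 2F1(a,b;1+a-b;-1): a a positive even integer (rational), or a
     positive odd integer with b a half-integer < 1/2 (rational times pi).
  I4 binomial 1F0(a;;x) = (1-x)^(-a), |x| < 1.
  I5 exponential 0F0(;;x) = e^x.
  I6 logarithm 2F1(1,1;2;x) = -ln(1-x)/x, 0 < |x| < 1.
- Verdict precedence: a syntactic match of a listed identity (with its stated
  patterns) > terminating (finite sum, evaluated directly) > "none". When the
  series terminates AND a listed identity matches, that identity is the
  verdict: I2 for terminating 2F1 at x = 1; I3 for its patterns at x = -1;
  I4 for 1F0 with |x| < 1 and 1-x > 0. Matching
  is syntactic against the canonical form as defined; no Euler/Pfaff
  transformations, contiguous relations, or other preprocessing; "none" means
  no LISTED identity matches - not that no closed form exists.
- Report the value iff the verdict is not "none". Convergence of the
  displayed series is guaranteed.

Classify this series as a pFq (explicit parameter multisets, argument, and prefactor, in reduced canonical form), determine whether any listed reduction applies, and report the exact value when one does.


Canonical form: C = -1/4 times 1F0 with upper {5/3}, lower {-}, x = -1/9. Verdict: the binomial series (I4) fires (the 1F0 binomial series: exponent -5/3, x = -1/9). Its exact value is (-1/4) * (10/9)^(-5/3).

The tell: x = (-1/9) and the running product (C = -1/4) telescopes to a rising factorial.
Consecutive-term ratio: r(k) = (-1/9) * (k+5/3) / [(k+1)] - rational in k. x = (-1/9); t_0 = -1/4; negate the roots.


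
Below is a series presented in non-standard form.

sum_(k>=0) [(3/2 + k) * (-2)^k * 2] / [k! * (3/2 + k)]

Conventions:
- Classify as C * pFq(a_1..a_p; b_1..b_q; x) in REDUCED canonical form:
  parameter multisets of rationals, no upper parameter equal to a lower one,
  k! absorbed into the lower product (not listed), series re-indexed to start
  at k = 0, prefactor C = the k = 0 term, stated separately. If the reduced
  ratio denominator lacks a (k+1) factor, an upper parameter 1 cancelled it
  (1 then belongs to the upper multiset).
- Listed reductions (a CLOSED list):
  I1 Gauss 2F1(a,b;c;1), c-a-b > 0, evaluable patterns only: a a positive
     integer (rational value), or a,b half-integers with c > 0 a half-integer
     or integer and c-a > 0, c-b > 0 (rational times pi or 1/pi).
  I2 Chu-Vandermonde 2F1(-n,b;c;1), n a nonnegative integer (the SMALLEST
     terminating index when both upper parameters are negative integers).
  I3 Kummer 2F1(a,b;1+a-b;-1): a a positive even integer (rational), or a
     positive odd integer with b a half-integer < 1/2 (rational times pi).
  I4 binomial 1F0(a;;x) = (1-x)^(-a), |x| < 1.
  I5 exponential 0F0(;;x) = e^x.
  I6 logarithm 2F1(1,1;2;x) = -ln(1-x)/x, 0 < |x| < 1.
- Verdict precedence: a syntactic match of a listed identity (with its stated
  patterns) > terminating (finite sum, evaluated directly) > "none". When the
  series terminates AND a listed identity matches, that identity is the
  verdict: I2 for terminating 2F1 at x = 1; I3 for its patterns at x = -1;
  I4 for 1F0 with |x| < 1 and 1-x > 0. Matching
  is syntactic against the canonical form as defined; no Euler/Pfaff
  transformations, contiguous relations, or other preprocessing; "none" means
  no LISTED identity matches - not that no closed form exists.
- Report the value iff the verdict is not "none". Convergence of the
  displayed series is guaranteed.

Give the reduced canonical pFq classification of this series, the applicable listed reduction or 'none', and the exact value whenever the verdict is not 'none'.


Reduced: x = -2, 0F0, upper = {-}, lower = {-}, C = 2. Verdict at x = -2: exponential (I5) matches (the 0F0 exponential series at x = -2). Sum: 2 * e^(-2).

Key observation: from the first term 2: the factor k + 3/2 cancels (top and bottom), leaving C = 2.
Ratio: r(k) = (-2) * 1 / [(k+1)] ; factor over Q: parameters, x = (-2), and C = 2.


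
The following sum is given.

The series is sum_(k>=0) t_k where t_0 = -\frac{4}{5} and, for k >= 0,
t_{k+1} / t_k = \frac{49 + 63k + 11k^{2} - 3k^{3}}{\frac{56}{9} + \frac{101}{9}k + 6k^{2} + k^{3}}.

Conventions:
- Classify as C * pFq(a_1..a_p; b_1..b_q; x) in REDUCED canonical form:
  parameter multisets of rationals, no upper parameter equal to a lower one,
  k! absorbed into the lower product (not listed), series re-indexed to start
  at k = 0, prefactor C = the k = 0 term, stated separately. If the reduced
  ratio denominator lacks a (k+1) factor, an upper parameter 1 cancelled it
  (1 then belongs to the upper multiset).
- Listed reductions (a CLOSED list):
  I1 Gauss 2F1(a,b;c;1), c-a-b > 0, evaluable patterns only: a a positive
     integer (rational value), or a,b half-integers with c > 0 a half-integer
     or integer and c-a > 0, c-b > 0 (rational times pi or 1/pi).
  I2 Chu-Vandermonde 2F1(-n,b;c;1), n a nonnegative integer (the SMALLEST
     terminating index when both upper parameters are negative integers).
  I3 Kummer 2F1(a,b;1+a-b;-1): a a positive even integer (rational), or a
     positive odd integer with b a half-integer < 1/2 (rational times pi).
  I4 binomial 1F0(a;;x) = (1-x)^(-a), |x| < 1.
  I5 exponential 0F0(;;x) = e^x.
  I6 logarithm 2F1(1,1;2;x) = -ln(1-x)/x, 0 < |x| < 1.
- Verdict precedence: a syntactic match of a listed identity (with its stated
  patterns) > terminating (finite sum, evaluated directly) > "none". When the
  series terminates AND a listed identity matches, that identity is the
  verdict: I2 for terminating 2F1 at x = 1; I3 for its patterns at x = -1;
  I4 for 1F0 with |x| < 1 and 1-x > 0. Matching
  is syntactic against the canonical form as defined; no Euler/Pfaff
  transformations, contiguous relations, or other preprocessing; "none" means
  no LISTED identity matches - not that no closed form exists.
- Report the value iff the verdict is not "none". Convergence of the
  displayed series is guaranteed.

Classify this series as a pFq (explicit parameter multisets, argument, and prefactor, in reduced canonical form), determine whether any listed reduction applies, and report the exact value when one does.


The series (x = -3) is 2F1: upper {-7, 1}, lower {\frac{8}{3}}, prefactor -\frac{4}{5}. Verdict: terminating - upper -7 stops the sum at k = 7; the 8 terms are added exactly. Its exact value is -\frac{260426954}{279565}.

The tell: t_0 being -\frac{4}{5}, roots of the ratio polynomials (C = -4/5) are the negated parameters.
Term ratio: r(k) = -3 * (k-7) (k+1) / [(k+\frac{8}{3}) (k+1)] - poly over poly, x = -3 from leading terms; C = -\frac{4}{5} at k = 0.


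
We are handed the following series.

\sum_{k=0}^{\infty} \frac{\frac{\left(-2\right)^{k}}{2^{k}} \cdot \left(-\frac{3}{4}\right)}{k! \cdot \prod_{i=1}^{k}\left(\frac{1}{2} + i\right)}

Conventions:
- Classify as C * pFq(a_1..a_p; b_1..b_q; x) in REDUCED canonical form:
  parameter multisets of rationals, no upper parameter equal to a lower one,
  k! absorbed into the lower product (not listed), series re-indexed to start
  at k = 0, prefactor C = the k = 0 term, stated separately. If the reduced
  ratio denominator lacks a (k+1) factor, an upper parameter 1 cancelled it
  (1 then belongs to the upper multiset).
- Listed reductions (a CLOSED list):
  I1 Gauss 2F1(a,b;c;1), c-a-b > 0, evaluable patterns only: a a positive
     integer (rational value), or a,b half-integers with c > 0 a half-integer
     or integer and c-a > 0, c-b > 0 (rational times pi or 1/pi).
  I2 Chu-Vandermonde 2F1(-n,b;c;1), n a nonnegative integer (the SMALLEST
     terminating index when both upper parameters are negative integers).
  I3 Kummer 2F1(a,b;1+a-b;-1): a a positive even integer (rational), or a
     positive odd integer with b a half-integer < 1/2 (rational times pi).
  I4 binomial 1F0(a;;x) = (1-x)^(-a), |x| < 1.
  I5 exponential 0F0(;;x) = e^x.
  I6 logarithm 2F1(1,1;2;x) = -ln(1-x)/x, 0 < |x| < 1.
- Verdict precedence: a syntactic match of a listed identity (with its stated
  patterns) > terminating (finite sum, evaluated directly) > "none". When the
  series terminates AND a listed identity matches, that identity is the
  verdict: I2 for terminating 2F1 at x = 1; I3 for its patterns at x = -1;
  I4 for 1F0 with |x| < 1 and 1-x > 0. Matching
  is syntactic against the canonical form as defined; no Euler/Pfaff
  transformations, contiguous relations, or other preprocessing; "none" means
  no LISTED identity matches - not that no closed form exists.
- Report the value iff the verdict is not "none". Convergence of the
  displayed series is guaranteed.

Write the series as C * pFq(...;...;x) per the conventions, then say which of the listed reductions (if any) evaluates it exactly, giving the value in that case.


Prefactor -\frac{3}{4}, argument -1: 0F1 with upper {-} over lower {\frac{3}{2}}. Verdict: none - this 0F1 at x = -1 matches no listed pattern, and upper {-} holds no stopper.

Key observation: t_0 = -\frac{3}{4} here, and the two k-th powers (C = -3/4) combine into one argument.
Step ratio: r(k) = -1 * 1 / [(k+\frac{3}{2}) (k+1)] - rational; roots negated = parameters, x = -1, C = -\frac{3}{4}.


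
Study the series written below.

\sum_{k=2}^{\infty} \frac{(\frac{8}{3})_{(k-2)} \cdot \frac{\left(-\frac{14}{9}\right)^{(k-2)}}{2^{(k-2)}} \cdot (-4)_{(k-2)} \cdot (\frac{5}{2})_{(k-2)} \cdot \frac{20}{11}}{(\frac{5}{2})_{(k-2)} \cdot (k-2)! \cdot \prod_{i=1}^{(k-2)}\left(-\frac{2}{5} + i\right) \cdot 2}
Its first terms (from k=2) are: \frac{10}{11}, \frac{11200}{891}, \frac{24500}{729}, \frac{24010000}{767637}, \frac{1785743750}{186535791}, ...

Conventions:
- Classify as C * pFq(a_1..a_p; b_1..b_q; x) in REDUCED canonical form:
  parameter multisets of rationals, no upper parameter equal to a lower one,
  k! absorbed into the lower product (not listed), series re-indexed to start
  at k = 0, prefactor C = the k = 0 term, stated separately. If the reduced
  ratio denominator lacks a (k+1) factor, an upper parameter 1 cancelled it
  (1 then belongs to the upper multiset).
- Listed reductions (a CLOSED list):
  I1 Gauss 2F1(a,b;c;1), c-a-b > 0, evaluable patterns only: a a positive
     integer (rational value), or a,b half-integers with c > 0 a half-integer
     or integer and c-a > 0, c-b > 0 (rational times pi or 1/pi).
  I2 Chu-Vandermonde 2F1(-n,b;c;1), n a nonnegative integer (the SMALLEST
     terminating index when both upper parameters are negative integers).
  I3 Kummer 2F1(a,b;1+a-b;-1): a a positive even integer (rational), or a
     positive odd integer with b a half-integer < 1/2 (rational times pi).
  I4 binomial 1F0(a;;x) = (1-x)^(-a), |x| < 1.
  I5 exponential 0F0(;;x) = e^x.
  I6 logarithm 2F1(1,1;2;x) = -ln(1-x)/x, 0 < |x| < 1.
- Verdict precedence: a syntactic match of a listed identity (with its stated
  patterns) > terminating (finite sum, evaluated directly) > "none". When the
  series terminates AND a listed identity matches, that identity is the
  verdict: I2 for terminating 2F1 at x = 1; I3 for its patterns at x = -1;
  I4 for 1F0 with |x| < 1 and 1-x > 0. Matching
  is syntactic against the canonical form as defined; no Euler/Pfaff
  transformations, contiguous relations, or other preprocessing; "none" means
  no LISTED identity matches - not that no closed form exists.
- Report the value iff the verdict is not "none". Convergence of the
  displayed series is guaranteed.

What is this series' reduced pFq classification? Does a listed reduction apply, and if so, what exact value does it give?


Key step: with t_0 = \frac{10}{11}, the constant factors (C = 10/11, x = -7/9) combine into one prefactor.
Consecutive-term ratio: r(k) = -\frac{7}{9} * (k-4) (k+\frac{8}{3}) / [(k+\frac{3}{5}) (k+1)] - rational in k. x = -\frac{7}{9}; t_0 = \frac{10}{11}; negate the roots.

Canonical form: C = \frac{10}{11} times 2F1 with upper {-4, \frac{8}{3}}, lower {\frac{3}{5}}, x = -\frac{7}{9}. Verdict: terminating - upper -4 stops the sum at k = 4; the 5 terms are added exactly. Hence: \frac{180439262860}{2051893701}.


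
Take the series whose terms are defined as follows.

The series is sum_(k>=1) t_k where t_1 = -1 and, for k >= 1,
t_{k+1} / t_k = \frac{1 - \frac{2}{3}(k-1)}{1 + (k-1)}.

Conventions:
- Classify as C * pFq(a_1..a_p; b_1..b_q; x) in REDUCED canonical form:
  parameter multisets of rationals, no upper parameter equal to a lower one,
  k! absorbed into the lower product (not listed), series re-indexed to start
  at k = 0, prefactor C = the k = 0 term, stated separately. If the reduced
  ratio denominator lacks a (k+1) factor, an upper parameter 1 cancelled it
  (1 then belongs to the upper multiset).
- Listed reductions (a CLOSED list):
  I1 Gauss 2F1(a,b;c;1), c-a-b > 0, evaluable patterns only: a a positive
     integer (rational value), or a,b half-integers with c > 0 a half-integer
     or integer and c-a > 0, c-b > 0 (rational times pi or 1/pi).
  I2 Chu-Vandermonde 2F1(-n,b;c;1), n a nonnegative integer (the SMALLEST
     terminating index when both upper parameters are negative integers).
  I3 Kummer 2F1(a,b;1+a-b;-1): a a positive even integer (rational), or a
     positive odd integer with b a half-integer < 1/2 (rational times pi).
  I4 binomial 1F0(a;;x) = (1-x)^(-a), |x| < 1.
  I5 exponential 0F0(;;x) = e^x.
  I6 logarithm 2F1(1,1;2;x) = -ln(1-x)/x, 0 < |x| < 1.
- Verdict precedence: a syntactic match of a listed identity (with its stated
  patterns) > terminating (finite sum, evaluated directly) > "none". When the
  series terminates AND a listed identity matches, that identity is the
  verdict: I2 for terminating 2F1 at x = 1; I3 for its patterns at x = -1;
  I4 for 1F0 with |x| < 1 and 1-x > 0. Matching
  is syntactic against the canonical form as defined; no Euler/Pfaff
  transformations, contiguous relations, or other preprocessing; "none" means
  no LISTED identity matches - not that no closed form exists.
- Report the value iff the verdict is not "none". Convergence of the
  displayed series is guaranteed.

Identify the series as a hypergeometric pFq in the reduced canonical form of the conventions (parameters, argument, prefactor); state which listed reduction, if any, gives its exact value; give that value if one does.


At argument -\frac{2}{3}: a 1F0 with upper {-\frac{3}{2}}, lower {-}, scaled by C = -1. Verdict: the I4 binomial reduction fires (the 1F0 binomial series: exponent 3/2, x = -\frac{2}{3}). Value: \left(-1\right) \cdot \left(\frac{5}{3}\right)^{\frac{3}{2}}.

Structural cue: t_0 being -1, roots of the ratio polynomials (C = -1) are the negated parameters.
Adjacent-term ratio: r(k) = -\frac{2}{3} * (k-\frac{3}{2}) / [(k+1)] ; factor over Q: parameters, x = -\frac{2}{3}, and C = -1.


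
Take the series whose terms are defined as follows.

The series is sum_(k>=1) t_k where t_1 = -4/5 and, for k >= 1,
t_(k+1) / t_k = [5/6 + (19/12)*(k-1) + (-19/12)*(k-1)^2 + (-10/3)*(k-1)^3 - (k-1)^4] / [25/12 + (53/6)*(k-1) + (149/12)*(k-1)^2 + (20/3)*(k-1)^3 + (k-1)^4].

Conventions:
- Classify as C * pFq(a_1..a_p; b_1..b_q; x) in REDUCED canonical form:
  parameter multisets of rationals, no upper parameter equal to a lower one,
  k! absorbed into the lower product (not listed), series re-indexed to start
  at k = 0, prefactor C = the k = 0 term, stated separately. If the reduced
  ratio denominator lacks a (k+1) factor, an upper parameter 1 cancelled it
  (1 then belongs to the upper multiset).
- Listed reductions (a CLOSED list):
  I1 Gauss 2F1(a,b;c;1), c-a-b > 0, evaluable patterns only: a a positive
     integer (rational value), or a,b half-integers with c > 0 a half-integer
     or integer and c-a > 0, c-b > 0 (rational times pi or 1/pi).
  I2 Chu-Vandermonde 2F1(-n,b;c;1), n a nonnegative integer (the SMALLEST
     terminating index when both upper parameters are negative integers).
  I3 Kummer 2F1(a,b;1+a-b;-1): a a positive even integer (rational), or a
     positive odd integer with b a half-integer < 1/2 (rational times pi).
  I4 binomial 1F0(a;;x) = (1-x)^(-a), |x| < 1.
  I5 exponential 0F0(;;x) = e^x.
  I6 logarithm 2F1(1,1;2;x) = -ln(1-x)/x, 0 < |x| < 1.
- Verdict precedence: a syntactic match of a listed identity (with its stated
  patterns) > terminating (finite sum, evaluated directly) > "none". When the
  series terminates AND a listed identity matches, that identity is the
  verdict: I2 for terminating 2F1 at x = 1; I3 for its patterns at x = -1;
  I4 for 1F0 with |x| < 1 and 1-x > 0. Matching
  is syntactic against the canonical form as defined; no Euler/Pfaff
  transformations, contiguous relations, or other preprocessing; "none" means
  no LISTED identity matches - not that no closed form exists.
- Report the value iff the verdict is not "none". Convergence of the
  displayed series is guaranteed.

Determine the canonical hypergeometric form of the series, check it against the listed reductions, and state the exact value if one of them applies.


At argument -1: a 2F1 with upper {-2/3, 5/2}, lower {25/6}, scaled by C = -4/5. Verdict: none (x = -1): each listed identity misses the multisets {-2/3, 5/2} ; {25/6}.

First insight: x = (-1) and cancel k + 1/2 from the displayed ratio first; then C = -4/5, x = -1.
Step ratio: r(k) = (-1) * (k-2/3) (k+5/2) / [(k+25/6) (k+1)] ; factor over Q: parameters, x = (-1), and C = -4/5.


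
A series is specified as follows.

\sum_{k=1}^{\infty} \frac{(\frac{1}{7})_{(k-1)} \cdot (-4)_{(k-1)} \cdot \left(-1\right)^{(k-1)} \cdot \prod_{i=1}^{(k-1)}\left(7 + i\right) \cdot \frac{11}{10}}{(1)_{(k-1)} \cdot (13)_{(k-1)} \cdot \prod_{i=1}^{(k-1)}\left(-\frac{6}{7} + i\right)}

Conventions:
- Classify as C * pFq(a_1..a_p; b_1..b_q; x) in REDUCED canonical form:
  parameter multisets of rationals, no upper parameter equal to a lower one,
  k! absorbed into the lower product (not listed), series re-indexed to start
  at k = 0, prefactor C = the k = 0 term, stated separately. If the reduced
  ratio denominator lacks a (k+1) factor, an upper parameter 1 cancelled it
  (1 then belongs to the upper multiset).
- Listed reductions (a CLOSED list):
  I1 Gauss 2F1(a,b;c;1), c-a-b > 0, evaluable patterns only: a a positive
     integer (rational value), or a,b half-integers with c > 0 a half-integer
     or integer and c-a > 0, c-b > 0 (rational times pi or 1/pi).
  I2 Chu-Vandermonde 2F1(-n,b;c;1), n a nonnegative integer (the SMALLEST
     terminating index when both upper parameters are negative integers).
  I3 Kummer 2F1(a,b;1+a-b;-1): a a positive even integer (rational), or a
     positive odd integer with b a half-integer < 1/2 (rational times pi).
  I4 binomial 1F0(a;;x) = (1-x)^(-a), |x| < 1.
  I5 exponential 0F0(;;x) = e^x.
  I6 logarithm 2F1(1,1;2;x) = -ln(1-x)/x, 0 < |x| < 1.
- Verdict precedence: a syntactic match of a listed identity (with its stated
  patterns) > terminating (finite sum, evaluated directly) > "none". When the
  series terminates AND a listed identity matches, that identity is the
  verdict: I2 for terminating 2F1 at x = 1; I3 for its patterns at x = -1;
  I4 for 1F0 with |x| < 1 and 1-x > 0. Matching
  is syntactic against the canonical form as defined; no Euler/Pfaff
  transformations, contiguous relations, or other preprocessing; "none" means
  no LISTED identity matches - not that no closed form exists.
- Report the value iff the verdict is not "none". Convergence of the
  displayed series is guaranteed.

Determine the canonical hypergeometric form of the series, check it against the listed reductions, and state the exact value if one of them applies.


Classification (C = \frac{11}{10}): 2F1 with upper {-4, 8}, lower {13}, argument x = -1. Verdict at x = -1: Kummer's theorem (I3) matches (x = -1; c = 13 equals 1+a-b for upper {-4, 8}: listed pattern). Hence: \frac{1089}{140}.

Structural cue: x = -1 and the running product (C = 11/10, x = -1) telescopes to a rising factorial.
Adjacent-term ratio: r(k) = -1 * (k-4) (k+8) / [(k+13) (k+1)] - rational; roots negated = parameters, x = -1, C = \frac{11}{10}.


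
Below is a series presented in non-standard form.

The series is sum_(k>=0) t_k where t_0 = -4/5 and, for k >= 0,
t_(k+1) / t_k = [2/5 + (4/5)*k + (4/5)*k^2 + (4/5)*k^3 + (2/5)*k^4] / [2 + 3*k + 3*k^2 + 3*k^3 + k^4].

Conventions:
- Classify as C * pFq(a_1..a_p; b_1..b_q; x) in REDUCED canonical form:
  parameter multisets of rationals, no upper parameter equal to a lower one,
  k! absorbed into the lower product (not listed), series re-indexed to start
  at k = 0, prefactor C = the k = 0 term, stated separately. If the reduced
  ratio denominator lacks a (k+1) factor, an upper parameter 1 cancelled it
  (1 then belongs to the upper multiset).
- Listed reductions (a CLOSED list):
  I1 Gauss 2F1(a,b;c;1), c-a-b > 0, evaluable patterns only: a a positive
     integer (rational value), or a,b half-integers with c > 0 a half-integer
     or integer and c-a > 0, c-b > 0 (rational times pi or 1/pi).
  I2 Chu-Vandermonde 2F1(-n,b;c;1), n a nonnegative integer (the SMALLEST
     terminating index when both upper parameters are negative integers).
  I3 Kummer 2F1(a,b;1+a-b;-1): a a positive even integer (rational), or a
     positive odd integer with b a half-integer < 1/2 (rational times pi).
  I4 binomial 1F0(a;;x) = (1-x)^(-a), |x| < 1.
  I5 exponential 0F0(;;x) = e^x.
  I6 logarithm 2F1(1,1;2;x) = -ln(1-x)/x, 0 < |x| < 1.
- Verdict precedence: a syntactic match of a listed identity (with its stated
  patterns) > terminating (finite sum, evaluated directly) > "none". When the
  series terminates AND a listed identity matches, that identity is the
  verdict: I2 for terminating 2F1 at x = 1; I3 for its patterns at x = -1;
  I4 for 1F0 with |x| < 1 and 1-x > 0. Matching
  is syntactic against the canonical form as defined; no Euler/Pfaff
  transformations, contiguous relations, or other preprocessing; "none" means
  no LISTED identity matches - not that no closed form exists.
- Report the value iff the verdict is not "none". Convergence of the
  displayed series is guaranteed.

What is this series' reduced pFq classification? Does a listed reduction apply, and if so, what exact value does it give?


This is -4/5 * 2F1(1, 1; 2; 2/5) in reduced canonical form. Verdict: logarithm (I6) fires (the logarithm: parameters (1,1;2), x = 2/5). Value: 2 * ln(3/5).

Structural cue: t_0 = -4/5 here, and cancel k^2 + 1 from the displayed ratio first; then prefactor -4/5.
Consecutive-term ratio: r(k) = (2/5) * (k+1) (k+1) / [(k+2) (k+1)] - rational in k. x = (2/5); t_0 = -4/5; negate the roots.


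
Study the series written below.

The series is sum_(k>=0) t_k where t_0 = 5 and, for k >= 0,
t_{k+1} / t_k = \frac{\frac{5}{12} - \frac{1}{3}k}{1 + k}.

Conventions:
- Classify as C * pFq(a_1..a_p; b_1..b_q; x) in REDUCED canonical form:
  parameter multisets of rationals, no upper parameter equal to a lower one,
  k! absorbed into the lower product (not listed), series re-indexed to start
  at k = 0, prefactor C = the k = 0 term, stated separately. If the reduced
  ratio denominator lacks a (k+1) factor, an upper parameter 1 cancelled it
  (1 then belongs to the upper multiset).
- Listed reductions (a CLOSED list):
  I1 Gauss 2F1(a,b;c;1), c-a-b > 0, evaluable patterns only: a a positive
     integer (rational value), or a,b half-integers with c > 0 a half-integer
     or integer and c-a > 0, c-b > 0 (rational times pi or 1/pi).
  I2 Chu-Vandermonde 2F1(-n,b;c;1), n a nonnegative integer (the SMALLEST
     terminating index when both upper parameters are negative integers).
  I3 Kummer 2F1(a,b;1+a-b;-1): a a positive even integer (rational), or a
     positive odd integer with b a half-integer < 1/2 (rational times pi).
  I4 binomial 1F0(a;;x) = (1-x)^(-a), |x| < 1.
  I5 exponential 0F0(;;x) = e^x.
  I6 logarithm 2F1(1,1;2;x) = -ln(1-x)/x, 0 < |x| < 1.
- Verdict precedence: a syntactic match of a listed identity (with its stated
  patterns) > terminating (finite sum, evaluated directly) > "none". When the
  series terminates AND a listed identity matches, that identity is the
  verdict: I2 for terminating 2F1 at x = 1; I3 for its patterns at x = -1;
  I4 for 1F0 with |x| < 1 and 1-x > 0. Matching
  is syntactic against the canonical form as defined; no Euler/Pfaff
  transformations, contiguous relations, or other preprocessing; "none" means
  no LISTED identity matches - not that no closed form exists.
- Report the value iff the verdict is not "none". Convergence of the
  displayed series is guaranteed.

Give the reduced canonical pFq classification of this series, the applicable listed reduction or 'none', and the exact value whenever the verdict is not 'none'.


Prefactor 5, argument -\frac{1}{3}: 1F0 with upper {-\frac{5}{4}} over lower {-}. Verdict: the I4 binomial reduction matches (the 1F0 binomial series: exponent 5/4, x = -\frac{1}{3}). Value: 5 \cdot \left(\frac{4}{3}\right)^{\frac{5}{4}}.

Key observation: x = -\frac{1}{3} and the expanded ratio factors over Q; C = 5, x = -1/3, roots give parameters.
Term ratio: r(k) = -\frac{1}{3} * (k-\frac{5}{4}) / [(k+1)] - rational in k. x = -\frac{1}{3}; t_0 = 5; negate the roots.


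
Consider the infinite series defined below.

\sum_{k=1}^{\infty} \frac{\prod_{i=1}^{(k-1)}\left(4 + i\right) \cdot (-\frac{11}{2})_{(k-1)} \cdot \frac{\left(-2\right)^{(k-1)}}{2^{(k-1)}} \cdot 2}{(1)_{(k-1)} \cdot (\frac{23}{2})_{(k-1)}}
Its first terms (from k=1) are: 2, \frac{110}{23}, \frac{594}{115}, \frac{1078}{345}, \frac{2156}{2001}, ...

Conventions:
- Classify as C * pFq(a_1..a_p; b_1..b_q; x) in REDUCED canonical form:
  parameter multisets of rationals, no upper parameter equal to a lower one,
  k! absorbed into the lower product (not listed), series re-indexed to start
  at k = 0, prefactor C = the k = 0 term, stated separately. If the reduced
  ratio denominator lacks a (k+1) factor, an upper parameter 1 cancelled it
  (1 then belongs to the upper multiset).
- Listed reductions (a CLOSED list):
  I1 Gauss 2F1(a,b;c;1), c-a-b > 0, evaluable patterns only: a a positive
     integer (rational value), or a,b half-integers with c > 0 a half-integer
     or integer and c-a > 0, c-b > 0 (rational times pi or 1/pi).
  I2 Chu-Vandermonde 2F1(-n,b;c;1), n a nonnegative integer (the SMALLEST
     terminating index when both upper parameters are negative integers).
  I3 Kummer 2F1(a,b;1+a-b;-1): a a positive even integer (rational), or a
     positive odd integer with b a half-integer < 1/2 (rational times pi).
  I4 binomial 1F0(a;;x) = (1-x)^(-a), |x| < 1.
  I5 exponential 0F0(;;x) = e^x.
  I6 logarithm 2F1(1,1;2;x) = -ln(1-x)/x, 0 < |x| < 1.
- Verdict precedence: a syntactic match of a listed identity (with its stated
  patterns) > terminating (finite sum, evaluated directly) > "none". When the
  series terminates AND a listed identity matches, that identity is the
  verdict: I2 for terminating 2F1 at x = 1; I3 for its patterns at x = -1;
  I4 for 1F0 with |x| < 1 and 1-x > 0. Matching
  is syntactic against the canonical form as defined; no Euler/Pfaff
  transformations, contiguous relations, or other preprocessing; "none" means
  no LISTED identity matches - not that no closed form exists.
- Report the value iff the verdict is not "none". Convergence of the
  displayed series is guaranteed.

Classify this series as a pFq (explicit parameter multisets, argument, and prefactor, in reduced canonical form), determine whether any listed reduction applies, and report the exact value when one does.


First insight: t_0 = 2 here, and the two k-th powers (C = 2, x = -1) combine into one argument.
Step ratio: r(k) = -1 * (k-\frac{11}{2}) (k+5) / [(k+\frac{23}{2}) (k+1)] - rational in k, leading ratio -1; with t_0 = 2, classification follows.

Classification (C = 2): 2F1 with upper {-\frac{11}{2}, 5}, lower {\frac{23}{2}}, argument x = -1. Verdict: Kummer's theorem (I3) fires (x = -1; c = \frac{23}{2} equals 1+a-b for upper {-\frac{11}{2}, 5}: listed pattern). Sum: \frac{43648605}{8388608} \cdot \pi.


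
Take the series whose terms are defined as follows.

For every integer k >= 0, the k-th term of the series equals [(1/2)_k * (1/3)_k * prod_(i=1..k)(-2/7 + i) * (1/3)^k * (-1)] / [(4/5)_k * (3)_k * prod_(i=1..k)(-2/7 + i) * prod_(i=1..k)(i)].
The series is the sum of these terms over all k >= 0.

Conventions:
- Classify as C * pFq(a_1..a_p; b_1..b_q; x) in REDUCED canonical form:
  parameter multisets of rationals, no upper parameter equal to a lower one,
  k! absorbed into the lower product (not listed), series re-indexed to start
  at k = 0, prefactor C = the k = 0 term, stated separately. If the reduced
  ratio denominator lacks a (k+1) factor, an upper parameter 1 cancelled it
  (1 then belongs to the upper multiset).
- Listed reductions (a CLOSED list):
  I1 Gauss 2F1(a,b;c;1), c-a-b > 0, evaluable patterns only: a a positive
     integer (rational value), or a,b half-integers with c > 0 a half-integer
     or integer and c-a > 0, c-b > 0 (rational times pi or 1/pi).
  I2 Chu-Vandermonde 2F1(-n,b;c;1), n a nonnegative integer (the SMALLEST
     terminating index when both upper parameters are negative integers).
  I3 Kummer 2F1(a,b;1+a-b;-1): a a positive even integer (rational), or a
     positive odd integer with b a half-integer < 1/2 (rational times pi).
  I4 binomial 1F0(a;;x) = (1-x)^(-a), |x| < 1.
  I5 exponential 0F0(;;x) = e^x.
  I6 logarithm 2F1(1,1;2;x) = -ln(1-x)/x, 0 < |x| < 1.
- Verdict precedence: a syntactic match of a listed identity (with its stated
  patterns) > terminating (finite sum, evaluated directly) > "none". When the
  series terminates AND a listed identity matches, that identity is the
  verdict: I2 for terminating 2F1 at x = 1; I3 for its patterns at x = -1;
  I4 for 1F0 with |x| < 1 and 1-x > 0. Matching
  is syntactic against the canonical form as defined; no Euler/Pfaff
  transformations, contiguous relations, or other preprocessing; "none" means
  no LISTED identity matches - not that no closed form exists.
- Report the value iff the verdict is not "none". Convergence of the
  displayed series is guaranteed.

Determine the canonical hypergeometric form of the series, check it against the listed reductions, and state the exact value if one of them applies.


Prefactor -1, argument 1/3: 2F2 with upper {1/3, 1/2} over lower {4/5, 3}. Verdict: none here - no I1-I6 shape fits x = 1/3 with lower {4/5, 3}.

The tell: t_0 = -1 here, and the product of the first k integers (C = -1) is k!.
Step ratio: r(k) = (1/3) * (k+1/3) (k+1/2) / [(k+4/5) (k+3) (k+1)] - rational in k. x = (1/3); t_0 = -1; negate the roots.
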